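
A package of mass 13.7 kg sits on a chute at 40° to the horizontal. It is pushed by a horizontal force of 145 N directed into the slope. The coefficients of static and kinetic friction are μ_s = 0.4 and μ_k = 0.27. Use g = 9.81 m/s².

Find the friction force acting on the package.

f ≈ 24.7 N (down the incline)

The horizontal push has a component P sin θ into the surface, so N = m g cos θ + P sin θ = 103 + 93.2 = 196.2 N.
Along the incline, the net driving force (taking up-slope positive) is P cos θ − m g sin θ = 111.1 − 86.39 = 24.69 N, so equilibrium requires friction f = -24.69 N (down-slope).
Maximum static friction: μ_s N = 0.4 × 196.2 = 78.46 N.
|f_req| = 24.69 ≤ 78.46 N → the package is in equilibrium; friction equals the required value.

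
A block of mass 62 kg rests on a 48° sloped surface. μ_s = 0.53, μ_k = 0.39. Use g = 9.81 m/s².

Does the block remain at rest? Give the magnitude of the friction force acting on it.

N = m g cos θ = 407 N.
Down-slope weight component: m g sin θ = 452 N.
μ_s N = 216 N.
452 > 216 N, so it slides; kinetic friction f = μ_k N = 0.39×407 = 159 N.

f ≈ 159 N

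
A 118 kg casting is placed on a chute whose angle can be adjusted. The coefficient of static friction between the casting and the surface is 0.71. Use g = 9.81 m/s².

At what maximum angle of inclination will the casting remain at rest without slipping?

θ_max ≈ 35.4°

At the slip threshold, m g sin θ = μ_s · m g cos θ, so tan θ = μ_s.
θ_max = arctan(0.71) = 35.4°.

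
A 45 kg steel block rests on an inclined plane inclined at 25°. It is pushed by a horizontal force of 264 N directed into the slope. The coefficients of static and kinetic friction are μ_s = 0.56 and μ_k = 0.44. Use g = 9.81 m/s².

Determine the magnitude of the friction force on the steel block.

f ≈ 52.7 N (down the incline)

The horizontal push has a component P sin θ into the surface, so N = m g cos θ + P sin θ = 400.1 + 111.6 = 511.7 N.
Parallel to the incline: P cos θ − m g sin θ = 239.3 − 186.6 = 52.7 N; the friction needed to balance this is 52.7 N acting down the slope.
Maximum static friction: μ_s N = 0.56 × 511.7 = 286.5 N.
Since 52.7 N is within the 286.5 N limit, the steel block stays put and friction is exactly 52.7 N.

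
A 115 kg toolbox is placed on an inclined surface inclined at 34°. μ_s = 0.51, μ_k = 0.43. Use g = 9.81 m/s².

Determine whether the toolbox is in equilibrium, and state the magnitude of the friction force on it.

N = m g cos θ = 935 N.
Down-slope weight component: m g sin θ = 631 N.
μ_s N = 477 N.
631 > 477 N, so it slides; kinetic friction f = μ_k N = 0.43×935 = 402 N.

f ≈ 402 N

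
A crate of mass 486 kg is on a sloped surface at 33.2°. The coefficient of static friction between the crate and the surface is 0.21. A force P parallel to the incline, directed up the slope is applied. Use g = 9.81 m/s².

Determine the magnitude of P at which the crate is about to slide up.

At impending motion up the slope, friction acts down-slope at its limit: f = μ_s N.
P is parallel to the surface, so N = m g cos θ = 3990 N.
Along the incline: P = m g sin θ + μ_s N = 2610 + 0.21×3990 = 3450 N.

P ≈ 3450 N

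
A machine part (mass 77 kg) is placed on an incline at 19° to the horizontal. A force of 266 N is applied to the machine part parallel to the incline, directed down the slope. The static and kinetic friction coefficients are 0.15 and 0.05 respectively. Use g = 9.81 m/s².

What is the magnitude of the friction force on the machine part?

Perpendicular to the surface, N = m g cos θ = 77·9.81·cos 19° = 714.2 N.
For equilibrium along the incline the friction force must supply f = m g sin θ + P = 245.9 + 266 = 511.9 N (positive meaning up-slope).
Maximum static friction available: μ_s N = 0.15 × 714.2 = 107.1 N.
Since |511.9| > 107.1 N, static friction cannot hold it; the machine part slides down the incline and kinetic friction applies: f = μ_k N = 0.05 × 714.2 = 35.7 N.

f ≈ 35.7 N (up the incline)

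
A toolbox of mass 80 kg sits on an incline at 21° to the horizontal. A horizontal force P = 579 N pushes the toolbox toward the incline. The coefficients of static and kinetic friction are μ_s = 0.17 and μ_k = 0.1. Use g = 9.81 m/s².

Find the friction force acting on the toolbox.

Normal direction: N = m g cos θ + P sin θ = 940.2 N.
Parallel to the incline: P cos θ − m g sin θ = 540.5 − 281.2 = 259.3 N; the friction needed to balance this is 259.3 N acting down the slope.
Maximum static friction: μ_s N = 0.17 × 940.2 = 159.8 N.
The required 259.3 N exceeds the static limit, so the toolbox slides up-slope and f = μ_k N = 0.1×940.2 = 94 N.

f ≈ 94 N (down the incline)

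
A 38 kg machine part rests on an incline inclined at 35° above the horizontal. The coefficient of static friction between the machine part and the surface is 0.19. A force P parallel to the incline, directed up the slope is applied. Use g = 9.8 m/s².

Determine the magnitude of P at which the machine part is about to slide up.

P ≈ 272 N

At impending motion up the slope, friction acts down-slope at its limit: f = μ_s N.
P is parallel to the surface, so N = m g cos θ = 305 N.
Along the incline: P = m g sin θ + μ_s N = 214 + 0.19×305 = 272 N.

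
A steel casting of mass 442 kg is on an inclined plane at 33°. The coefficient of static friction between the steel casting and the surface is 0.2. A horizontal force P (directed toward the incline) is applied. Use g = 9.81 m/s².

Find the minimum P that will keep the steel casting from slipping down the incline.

The steel casting tends to slide down (tan θ > μ_s), so at the point of impending slip friction acts up-slope at its limit: f = μ_s N.
Perpendicular to the incline: N = m g cos θ + P sin θ.
Along the incline: P cos θ + μ_s N = m g sin θ, i.e. P cos θ + μ_s (m g cos θ + P sin θ) = m g sin θ.
Solving, P (cos θ + μ_s sin θ) = m g (sin θ − μ_s cos θ), so P = 4340×0.3769/0.9476 = 1720 N.

P_min ≈ 1720 N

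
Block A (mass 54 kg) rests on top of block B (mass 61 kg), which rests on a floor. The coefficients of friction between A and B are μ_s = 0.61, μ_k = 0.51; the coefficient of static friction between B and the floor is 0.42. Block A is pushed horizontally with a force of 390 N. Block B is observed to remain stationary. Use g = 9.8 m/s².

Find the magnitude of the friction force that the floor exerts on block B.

f ≈ 270 N

The normal force B exerts on A is simply A's weight, N₁ = 529.2 N.
Maximum static friction on A from B: μ_s N₁ = 0.61×529.2 = 322.8 N.
P = 390 N exceeds that limit, so A slips over B and the interface friction becomes kinetic: f₁ = μ_k N₁ = 0.51×529.2 = 270 N.
B experiences an equal 270 N forward from A (third law). B is in equilibrium, so the floor supplies f₂ = 270 N of static friction (limit μ_s(m_A+m_B)g = 473.3 N, not exceeded).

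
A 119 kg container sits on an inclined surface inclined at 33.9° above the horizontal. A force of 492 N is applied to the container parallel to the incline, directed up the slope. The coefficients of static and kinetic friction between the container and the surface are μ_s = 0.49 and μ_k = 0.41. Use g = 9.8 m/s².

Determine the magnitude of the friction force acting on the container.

f ≈ 158 N (up the incline)

Normal force: N = m g cos θ = 119 × 9.8 × cos 33.9° = 968 N.
The friction needed for equilibrium is m g sin θ − P = 650.4 − 492 = 158.4 N, measured positive up-slope.
Static friction can supply at most μ_s N = 474.3 N.
Since |158.4| ≤ 474.3 N, no slip — friction simply equals what equilibrium demands.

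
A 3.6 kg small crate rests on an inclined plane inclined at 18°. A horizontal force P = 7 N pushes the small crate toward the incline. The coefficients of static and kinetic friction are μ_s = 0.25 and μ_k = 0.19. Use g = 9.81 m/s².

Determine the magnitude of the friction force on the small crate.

f ≈ 4.26 N (up the incline)

The horizontal push has a component P sin θ into the surface, so N = m g cos θ + P sin θ = 33.59 + 2.163 = 35.75 N.
Along the incline, the net driving force (taking up-slope positive) is P cos θ − m g sin θ = 6.657 − 10.91 = -4.256 N, so equilibrium requires friction f = 4.256 N (up-slope).
The limit of static friction is μ_s N = 8.938 N.
|f_req| = 4.256 ≤ 8.938 N → the small crate is in equilibrium; friction equals the required value.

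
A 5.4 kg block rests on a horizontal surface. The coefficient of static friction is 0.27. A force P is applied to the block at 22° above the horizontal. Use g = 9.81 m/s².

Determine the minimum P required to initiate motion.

N = m g − P sin α (the pull lifts the block).
At impending slip, P cos α = μ_s N = μ_s (m g − P sin α).
Solving: P (cos α + μ_s sin α) = μ_s m g → P = 0.27×53/(cos 22° + 0.27 sin 22°) = 14.3/1.028 = 13.9 N.

P ≈ 13.9 N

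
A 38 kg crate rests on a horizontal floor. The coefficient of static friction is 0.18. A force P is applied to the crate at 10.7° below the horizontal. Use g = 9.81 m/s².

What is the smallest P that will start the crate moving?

P ≈ 70.7 N

N = m g + P sin α (the push presses the crate into the horizontal floor).
At impending slip, P cos α = μ_s N = μ_s (m g + P sin α).
Solving: P (cos α − μ_s sin α) = μ_s m g → P = 0.18×373/(cos 10.7° − 0.18 sin 10.7°) = 67.1/0.9492 = 70.7 N.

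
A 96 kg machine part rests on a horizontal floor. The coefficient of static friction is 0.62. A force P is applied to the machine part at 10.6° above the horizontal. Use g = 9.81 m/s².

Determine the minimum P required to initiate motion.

P ≈ 532 N

N = m g − P sin α (the pull lifts the machine part).
At impending slip, P cos α = μ_s N = μ_s (m g − P sin α).
Solving: P (cos α + μ_s sin α) = μ_s m g → P = 0.62×942/(cos 10.6° + 0.62 sin 10.6°) = 584/1.097 = 532 N.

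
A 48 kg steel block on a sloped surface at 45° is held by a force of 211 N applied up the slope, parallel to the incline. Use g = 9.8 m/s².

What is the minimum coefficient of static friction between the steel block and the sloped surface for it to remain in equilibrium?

μ_s,min ≈ 0.366

N = m g cos θ = 332.6 N.
Friction must make up the shortfall along the incline: f = m g sin θ − P = 332.6 − 211 = 121.6 N.
At the threshold f = μ_s N, so μ_s,min = 121.6/332.6 = 0.366.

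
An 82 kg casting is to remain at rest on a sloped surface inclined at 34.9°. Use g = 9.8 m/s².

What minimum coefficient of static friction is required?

At the slip threshold m g sin θ = μ_s m g cos θ, so μ_s,min = tan θ.
μ_s,min = tan 34.9° = 0.698.

μ_s,min ≈ 0.698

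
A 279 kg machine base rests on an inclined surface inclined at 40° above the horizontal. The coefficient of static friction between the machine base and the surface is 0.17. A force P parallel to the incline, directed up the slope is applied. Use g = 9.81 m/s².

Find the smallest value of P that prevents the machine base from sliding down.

The machine base tends to slide down (tan θ > μ_s), so at the point of impending slip friction acts up-slope at its limit: f = μ_s N.
P is parallel to the surface, so N = m g cos θ = 2100 N.
Along the incline: P + μ_s N = m g sin θ, so P = 1760 − 0.17×2100 = 1400 N.

P_min ≈ 1400 N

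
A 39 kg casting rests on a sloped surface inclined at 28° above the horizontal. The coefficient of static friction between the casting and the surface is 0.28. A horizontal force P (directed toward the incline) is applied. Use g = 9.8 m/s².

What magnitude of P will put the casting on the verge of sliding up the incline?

At impending motion up the slope, friction acts down-slope at its limit: f = μ_s N.
Perpendicular to the incline: N = m g cos θ + P sin θ.
Along the incline: P cos θ = m g sin θ + μ_s N = m g sin θ + μ_s (m g cos θ + P sin θ).
Solving, P (cos θ − μ_s sin θ) = m g (sin θ + μ_s cos θ), so P = 39×9.8×(sin 28° + 0.28 cos 28°)/(cos 28° − 0.28 sin 28°) = 382×0.7167/0.7515 = 365 N.

P ≈ 365 N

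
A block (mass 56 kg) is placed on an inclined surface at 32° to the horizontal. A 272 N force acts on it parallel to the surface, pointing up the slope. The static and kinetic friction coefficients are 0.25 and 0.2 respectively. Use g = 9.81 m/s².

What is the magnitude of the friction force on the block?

Normal force: N = m g cos θ = 56 × 9.81 × cos 32° = 465.9 N.
Parallel to the incline, ΣF = 0 gives f = m g sin θ − P = 291.1 − 272 = 19.12 N (up-slope positive).
Maximum static friction available: μ_s N = 0.25 × 465.9 = 116.5 N.
Since |19.12| ≤ 116.5 N, the block remains in static equilibrium and friction takes exactly the required value.

f ≈ 19.1 N (up the incline)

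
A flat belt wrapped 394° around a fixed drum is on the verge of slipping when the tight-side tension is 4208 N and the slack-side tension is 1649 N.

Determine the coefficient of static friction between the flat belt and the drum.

T₂/T₁ = e^{μβ} → μ = ln(T₂/T₁)/β.
β = 394° = 6.877 rad.
μ = ln(4208/1649)/6.877 = ln(2.552)/6.877 = 0.136.

μ ≈ 0.136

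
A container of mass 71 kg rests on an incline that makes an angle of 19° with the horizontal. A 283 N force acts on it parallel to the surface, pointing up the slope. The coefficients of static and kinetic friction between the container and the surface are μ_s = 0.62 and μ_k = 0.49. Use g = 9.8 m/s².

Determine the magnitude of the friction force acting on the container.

Perpendicular to the surface, N = m g cos θ = 71·9.8·cos 19° = 657.9 N.
Parallel to the incline, ΣF = 0 gives f = m g sin θ − P = 226.5 − 283 = -56.47 N (up-slope positive).
Static friction can supply at most μ_s N = 407.9 N.
Since |-56.47| ≤ 407.9 N, no slip — friction simply equals what equilibrium demands.

f ≈ 56.5 N (down the incline)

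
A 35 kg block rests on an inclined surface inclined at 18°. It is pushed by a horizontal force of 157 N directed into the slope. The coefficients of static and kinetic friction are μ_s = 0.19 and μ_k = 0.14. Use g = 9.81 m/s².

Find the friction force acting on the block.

Normal direction: N = m g cos θ + P sin θ = 375.1 N.
Parallel to the incline: P cos θ − m g sin θ = 149.3 − 106.1 = 43.21 N; the friction needed to balance this is 43.21 N acting down the slope.
Maximum static friction: μ_s N = 0.19 × 375.1 = 71.26 N.
Since 43.21 N is within the 71.26 N limit, the block stays put and friction is exactly 43.2 N.

f ≈ 43.2 N (down the incline)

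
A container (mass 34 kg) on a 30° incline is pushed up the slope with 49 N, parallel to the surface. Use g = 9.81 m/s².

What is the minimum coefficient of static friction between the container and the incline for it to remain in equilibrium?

μ_s,min ≈ 0.408

N = m g cos θ = 288.9 N.
Friction must make up the shortfall along the incline: f = m g sin θ − P = 166.8 − 49 = 117.8 N.
At the threshold f = μ_s N, so μ_s,min = 117.8/288.9 = 0.408.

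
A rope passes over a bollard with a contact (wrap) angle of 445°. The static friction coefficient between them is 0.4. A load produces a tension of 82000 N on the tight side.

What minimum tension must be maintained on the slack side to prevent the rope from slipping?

T_min ≈ 3670 N

Capstan equation at impending slip: T_tight/T_slack = e^{μβ}.
β = 445° = 7.767 rad; e^{μβ} = e^{0.4×7.767} = 22.35.
T_slack = T_tight / e^{μβ} = 82000 / 22.35 = 3670 N.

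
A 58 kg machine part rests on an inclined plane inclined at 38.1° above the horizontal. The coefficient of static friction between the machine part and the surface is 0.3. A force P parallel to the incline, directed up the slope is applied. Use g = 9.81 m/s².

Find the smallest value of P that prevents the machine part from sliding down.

P_min ≈ 217 N

The machine part tends to slide down (tan θ > μ_s), so at the point of impending slip friction acts up-slope at its limit: f = μ_s N.
P is parallel to the surface, so N = m g cos θ = 448 N.
Along the incline: P + μ_s N = m g sin θ, so P = 351 − 0.3×448 = 217 N.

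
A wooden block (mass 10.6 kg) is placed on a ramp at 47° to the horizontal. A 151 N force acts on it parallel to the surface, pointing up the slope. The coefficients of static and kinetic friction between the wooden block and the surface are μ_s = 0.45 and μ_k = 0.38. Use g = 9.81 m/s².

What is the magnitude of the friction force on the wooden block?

f ≈ 26.9 N (down the incline)

The normal reaction is N = m g cos θ = 70.92 N.
The friction needed for equilibrium is m g sin θ − P = 76.05 − 151 = -74.95 N, measured positive up-slope.
Static friction can supply at most μ_s N = 31.91 N.
|-74.95| exceeds 31.91 N, so the wooden block slips up-slope; friction is kinetic, f = μ_k N = 0.38×70.92 = 26.9 N.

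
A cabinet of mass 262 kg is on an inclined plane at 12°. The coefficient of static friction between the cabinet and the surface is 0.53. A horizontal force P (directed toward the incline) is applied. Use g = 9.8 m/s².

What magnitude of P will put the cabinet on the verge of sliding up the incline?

P ≈ 2150 N

At impending motion up the slope, friction acts down-slope at its limit: f = μ_s N.
Perpendicular to the incline: N = m g cos θ + P sin θ.
Along the incline: P cos θ = m g sin θ + μ_s N = m g sin θ + μ_s (m g cos θ + P sin θ).
Solving, P (cos θ − μ_s sin θ) = m g (sin θ + μ_s cos θ), so P = 262×9.8×(sin 12° + 0.53 cos 12°)/(cos 12° − 0.53 sin 12°) = 2570×0.7263/0.868 = 2150 N.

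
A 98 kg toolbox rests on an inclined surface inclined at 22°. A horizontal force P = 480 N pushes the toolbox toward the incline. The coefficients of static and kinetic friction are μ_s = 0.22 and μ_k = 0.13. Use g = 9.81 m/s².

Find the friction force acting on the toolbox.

The horizontal push has a component P sin θ into the surface, so N = m g cos θ + P sin θ = 891.4 + 179.8 = 1071 N.
Parallel to the incline: P cos θ − m g sin θ = 445 − 360.1 = 84.91 N; the friction needed to balance this is 84.91 N acting down the slope.
Maximum static friction: μ_s N = 0.22 × 1071 = 235.7 N.
Since 84.91 N is within the 235.7 N limit, the toolbox stays put and friction is exactly 84.9 N.

f ≈ 84.9 N (down the incline)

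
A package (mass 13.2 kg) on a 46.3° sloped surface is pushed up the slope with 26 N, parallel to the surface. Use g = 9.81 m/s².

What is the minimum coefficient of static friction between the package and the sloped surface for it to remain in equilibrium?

N = m g cos θ = 89.46 N.
Friction must make up the shortfall along the incline: f = m g sin θ − P = 93.62 − 26 = 67.62 N.
At the threshold f = μ_s N, so μ_s,min = 67.62/89.46 = 0.756.

μ_s,min ≈ 0.756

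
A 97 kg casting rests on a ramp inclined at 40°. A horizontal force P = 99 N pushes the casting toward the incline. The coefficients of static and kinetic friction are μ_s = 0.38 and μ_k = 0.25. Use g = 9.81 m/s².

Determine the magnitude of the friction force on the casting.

f ≈ 198 N (up the incline)

Normal direction: N = m g cos θ + P sin θ = 792.6 N.
Along the incline, the net driving force (taking up-slope positive) is P cos θ − m g sin θ = 75.84 − 611.7 = -535.8 N, so equilibrium requires friction f = 535.8 N (up-slope).
The limit of static friction is μ_s N = 301.2 N.
The required 535.8 N exceeds the static limit, so the casting slides down-slope and f = μ_k N = 0.25×792.6 = 198 N.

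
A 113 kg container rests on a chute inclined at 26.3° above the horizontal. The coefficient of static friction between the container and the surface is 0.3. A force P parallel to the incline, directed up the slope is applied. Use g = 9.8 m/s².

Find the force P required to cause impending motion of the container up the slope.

P ≈ 788 N

At impending motion up the slope, friction acts down-slope at its limit: f = μ_s N.
P is parallel to the surface, so N = m g cos θ = 993 N.
Along the incline: P = m g sin θ + μ_s N = 491 + 0.3×993 = 788 N.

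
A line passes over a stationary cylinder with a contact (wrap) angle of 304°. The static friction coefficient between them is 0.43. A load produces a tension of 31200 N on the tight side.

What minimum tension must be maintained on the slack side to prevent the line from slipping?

Capstan equation at impending slip: T_tight/T_slack = e^{μβ}.
β = 304° = 5.306 rad; e^{μβ} = e^{0.43×5.306} = 9.791.
T_slack = T_tight / e^{μβ} = 31200 / 9.791 = 3190 N.

T_min ≈ 3190 N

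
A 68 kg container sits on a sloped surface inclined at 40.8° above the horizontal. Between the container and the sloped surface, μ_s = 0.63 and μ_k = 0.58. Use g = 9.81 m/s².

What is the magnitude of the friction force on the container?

f ≈ 293 N (up the incline)

Perpendicular to the surface, N = m g cos θ = 68·9.81·cos 40.8° = 505 N.
For equilibrium along the incline, friction must balance the weight component: f = m g sin θ = 435.9 N up the slope.
Maximum static friction available: μ_s N = 0.63 × 505 = 318.1 N.
|435.9| exceeds 318.1 N, so the container slips down-slope; friction is kinetic, f = μ_k N = 0.58×505 = 293 N.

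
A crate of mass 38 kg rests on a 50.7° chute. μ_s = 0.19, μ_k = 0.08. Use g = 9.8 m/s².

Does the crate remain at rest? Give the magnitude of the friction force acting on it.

N = m g cos θ = 236 N.
Down-slope weight component: m g sin θ = 288 N.
μ_s N = 44.8 N.
288 > 44.8 N, so it slides; kinetic friction f = μ_k N = 0.08×236 = 18.9 N.

f ≈ 18.9 N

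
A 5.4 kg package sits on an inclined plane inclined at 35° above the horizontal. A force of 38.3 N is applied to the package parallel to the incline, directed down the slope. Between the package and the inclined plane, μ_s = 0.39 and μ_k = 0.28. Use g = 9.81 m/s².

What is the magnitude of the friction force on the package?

The normal reaction is N = m g cos θ = 43.39 N.
For equilibrium along the incline the friction force must supply f = m g sin θ + P = 30.38 + 38.3 = 68.68 N (positive meaning up-slope).
Static friction can supply at most μ_s N = 16.92 N.
|68.68| exceeds 16.92 N, so the package slips down-slope; friction is kinetic, f = μ_k N = 0.28×43.39 = 12.2 N.

f ≈ 12.2 N (up the incline)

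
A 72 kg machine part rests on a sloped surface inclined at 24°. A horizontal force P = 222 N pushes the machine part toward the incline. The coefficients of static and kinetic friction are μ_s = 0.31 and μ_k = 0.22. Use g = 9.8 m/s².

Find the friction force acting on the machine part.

f ≈ 84.2 N (up the incline)

The horizontal push has a component P sin θ into the surface, so N = m g cos θ + P sin θ = 644.6 + 90.3 = 734.9 N.
Parallel to the incline: P cos θ − m g sin θ = 202.8 − 287 = -84.19 N; the friction needed to balance this is 84.19 N acting up the slope.
Maximum static friction: μ_s N = 0.31 × 734.9 = 227.8 N.
Since 84.19 N is within the 227.8 N limit, the machine part stays put and friction is exactly 84.2 N.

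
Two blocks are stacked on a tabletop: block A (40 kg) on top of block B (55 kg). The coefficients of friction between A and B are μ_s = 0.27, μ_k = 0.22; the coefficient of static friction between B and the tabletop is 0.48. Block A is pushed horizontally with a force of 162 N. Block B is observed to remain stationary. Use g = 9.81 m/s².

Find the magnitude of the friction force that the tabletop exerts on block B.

f ≈ 86.3 N

Normal force at the A–B interface: N₁ = m_A g = 392.4 N.
Maximum static friction on A from B: μ_s N₁ = 0.27×392.4 = 105.9 N.
P = 162 N exceeds that limit, so A slips over B and the interface friction becomes kinetic: f₁ = μ_k N₁ = 0.22×392.4 = 86.3 N.
By Newton's third law B feels 86.3 N forward from A. With B stationary, the floor's static friction on B balances it: f₂ = 86.3 N (well within μ_s(m_A+m_B)g = 447.3 N).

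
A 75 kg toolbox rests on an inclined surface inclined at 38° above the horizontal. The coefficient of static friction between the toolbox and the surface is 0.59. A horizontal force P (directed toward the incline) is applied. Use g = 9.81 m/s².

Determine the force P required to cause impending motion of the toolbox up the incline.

P ≈ 1870 N

At impending motion up the slope, friction acts down-slope at its limit: f = μ_s N.
Perpendicular to the incline: N = m g cos θ + P sin θ.
Along the incline: P cos θ = m g sin θ + μ_s N = m g sin θ + μ_s (m g cos θ + P sin θ).
Solving, P (cos θ − μ_s sin θ) = m g (sin θ + μ_s cos θ), so P = 75×9.81×(sin 38° + 0.59 cos 38°)/(cos 38° − 0.59 sin 38°) = 736×1.081/0.4248 = 1870 N.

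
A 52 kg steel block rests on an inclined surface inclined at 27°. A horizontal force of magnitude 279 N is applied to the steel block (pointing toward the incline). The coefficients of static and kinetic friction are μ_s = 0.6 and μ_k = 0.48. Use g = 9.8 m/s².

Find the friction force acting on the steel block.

f ≈ 17.2 N (down the incline)

Normal direction: N = m g cos θ + P sin θ = 580.7 N.
Parallel to the incline: P cos θ − m g sin θ = 248.6 − 231.4 = 17.24 N; the friction needed to balance this is 17.24 N acting down the slope.
The limit of static friction is μ_s N = 348.4 N.
Since 17.24 N is within the 348.4 N limit, the steel block stays put and friction is exactly 17.2 N.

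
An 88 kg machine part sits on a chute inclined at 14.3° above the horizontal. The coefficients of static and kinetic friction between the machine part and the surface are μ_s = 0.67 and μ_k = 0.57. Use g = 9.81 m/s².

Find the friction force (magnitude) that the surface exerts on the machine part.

The normal reaction is N = m g cos θ = 836.5 N.
Along the slope the weight component is m g sin θ = 213.2 N; friction must supply exactly this, acting up-slope.
Maximum static friction available: μ_s N = 0.67 × 836.5 = 560.5 N.
Since |213.2| ≤ 560.5 N, no slip — friction simply equals what equilibrium demands.

f ≈ 213 N (up the incline)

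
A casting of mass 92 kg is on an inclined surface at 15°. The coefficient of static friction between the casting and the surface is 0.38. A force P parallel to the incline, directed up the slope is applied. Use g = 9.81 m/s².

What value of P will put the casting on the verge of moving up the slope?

At impending motion up the slope, friction acts down-slope at its limit: f = μ_s N.
P is parallel to the surface, so N = m g cos θ = 872 N.
Along the incline: P = m g sin θ + μ_s N = 234 + 0.38×872 = 565 N.

P ≈ 565 N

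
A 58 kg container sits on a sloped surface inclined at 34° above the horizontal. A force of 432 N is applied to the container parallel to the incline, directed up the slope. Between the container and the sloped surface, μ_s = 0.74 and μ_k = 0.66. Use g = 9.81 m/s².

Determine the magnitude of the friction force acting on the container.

The normal reaction is N = m g cos θ = 471.7 N.
The friction needed for equilibrium is m g sin θ − P = 318.2 − 432 = -113.8 N, measured positive up-slope.
Static friction can supply at most μ_s N = 349.1 N.
Since |-113.8| ≤ 349.1 N, no slip — friction simply equals what equilibrium demands.

f ≈ 114 N (down the incline)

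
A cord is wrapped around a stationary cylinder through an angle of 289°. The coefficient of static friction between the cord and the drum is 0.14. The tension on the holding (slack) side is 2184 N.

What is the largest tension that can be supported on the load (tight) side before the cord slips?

At impending slip the capstan equation gives T₂/T₁ = e^{μβ} with β in radians.
β = 289° × π/180 = 5.044 rad.
e^{μβ} = e^{0.14×5.044} = 2.026.
T₂ = T₁ · e^{μβ} = 2184 × 2.026 = 4430 N.

T_max ≈ 4430 N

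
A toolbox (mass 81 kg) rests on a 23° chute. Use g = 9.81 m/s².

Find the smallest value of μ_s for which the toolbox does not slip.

μ_s,min ≈ 0.424

At the slip threshold m g sin θ = μ_s m g cos θ, so μ_s,min = tan θ.
μ_s,min = tan 23° = 0.424.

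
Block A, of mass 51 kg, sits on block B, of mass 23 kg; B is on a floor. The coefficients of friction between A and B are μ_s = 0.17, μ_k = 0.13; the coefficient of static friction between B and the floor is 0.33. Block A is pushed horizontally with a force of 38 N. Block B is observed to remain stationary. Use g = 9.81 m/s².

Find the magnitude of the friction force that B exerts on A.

The normal force B exerts on A is simply A's weight, N₁ = 500.3 N.
So the A–B interface can sustain at most μ_s N₁ = 85.05 N of static friction.
P = 38 N is within that limit, so A and B move together (both at rest); the A–B friction is simply f₁ = P = 38 N.
B experiences an equal 38 N forward from A (third law). B is in equilibrium, so the floor supplies f₂ = 38 N of static friction (limit μ_s(m_A+m_B)g = 239.6 N, not exceeded).

f ≈ 38 N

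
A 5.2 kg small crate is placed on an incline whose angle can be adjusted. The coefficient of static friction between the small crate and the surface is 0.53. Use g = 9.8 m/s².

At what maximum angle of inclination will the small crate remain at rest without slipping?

At the slip threshold, m g sin θ = μ_s · m g cos θ, so tan θ = μ_s.
θ_max = arctan(0.53) = 27.9°.

θ_max ≈ 27.9°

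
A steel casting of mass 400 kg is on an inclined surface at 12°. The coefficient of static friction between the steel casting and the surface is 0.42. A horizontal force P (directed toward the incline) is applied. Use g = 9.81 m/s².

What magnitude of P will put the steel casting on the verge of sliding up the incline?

P ≈ 2730 N

At impending motion up the slope, friction acts down-slope at its limit: f = μ_s N.
Perpendicular to the incline: N = m g cos θ + P sin θ.
Along the incline: P cos θ = m g sin θ + μ_s N = m g sin θ + μ_s (m g cos θ + P sin θ).
Solving, P (cos θ − μ_s sin θ) = m g (sin θ + μ_s cos θ), so P = 400×9.81×(sin 12° + 0.42 cos 12°)/(cos 12° − 0.42 sin 12°) = 3920×0.6187/0.8908 = 2730 N.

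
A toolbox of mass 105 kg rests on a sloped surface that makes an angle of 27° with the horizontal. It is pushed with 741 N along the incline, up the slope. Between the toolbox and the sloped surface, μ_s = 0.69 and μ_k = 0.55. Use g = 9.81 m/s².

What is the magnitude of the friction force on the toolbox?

Perpendicular to the surface, N = m g cos θ = 105·9.81·cos 27° = 917.8 N.
Parallel to the incline, ΣF = 0 gives f = m g sin θ − P = 467.6 − 741 = -273.4 N (up-slope positive).
The static-friction ceiling is μ_s N = 0.69 × 917.8 = 633.3 N.
Since |-273.4| ≤ 633.3 N, static friction is sufficient; f equals the required value, not μ_s N.

f ≈ 273 N (down the incline)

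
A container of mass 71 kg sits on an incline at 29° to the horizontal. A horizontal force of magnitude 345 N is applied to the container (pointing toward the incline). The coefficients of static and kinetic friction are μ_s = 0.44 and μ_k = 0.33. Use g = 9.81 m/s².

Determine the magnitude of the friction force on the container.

Normal direction: N = m g cos θ + P sin θ = 776.4 N.
Along the incline, the net driving force (taking up-slope positive) is P cos θ − m g sin θ = 301.7 − 337.7 = -35.93 N, so equilibrium requires friction f = 35.93 N (up-slope).
Maximum static friction: μ_s N = 0.44 × 776.4 = 341.6 N.
Since 35.93 N is within the 341.6 N limit, the container stays put and friction is exactly 35.9 N.

f ≈ 35.9 N (up the incline)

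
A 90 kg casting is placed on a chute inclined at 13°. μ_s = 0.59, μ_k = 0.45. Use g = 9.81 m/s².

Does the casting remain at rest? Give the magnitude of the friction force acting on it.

N = m g cos θ = 860 N.
Down-slope weight component: m g sin θ = 199 N.
μ_s N = 508 N.
199 ≤ 508 N, so it stays put; friction = 199 N.

f ≈ 199 N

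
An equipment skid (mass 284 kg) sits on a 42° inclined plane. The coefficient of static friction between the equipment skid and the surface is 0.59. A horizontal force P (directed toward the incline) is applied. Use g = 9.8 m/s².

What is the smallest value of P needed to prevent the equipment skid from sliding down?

The equipment skid tends to slide down (tan θ > μ_s), so at the point of impending slip friction acts up-slope at its limit: f = μ_s N.
Perpendicular to the incline: N = m g cos θ + P sin θ.
Along the incline: P cos θ + μ_s N = m g sin θ, i.e. P cos θ + μ_s (m g cos θ + P sin θ) = m g sin θ.
Solving, P (cos θ + μ_s sin θ) = m g (sin θ − μ_s cos θ), so P = 2780×0.2307/1.138 = 564 N.

P_min ≈ 564 N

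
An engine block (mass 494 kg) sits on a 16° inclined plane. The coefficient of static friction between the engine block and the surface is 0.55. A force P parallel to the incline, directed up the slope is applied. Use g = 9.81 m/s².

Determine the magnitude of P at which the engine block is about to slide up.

At impending motion up the slope, friction acts down-slope at its limit: f = μ_s N.
P is parallel to the surface, so N = m g cos θ = 4660 N.
Along the incline: P = m g sin θ + μ_s N = 1340 + 0.55×4660 = 3900 N.

P ≈ 3900 N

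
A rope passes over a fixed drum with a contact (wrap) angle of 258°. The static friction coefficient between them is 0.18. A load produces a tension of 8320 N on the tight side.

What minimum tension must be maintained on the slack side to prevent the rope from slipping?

T_min ≈ 3700 N

Capstan equation at impending slip: T_tight/T_slack = e^{μβ}.
β = 258° = 4.503 rad; e^{μβ} = e^{0.18×4.503} = 2.249.
T_slack = T_tight / e^{μβ} = 8320 / 2.249 = 3700 N.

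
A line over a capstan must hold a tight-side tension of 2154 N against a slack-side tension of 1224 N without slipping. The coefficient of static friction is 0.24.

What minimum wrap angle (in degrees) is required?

T₂/T₁ = e^{μβ} → β = ln(T₂/T₁)/μ.
β = ln(2154/1224)/0.24 = 0.5652/0.24 = 2.355 rad.
In degrees: β = 2.355 × 180/π = 135°.

β_min ≈ 135°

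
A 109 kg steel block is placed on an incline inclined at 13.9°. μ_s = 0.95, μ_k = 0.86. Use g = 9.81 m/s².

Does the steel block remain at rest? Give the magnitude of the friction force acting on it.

N = m g cos θ = 1040 N.
Down-slope weight component: m g sin θ = 257 N.
μ_s N = 986 N.
257 ≤ 986 N, so it stays put; friction = 257 N.

f ≈ 257 N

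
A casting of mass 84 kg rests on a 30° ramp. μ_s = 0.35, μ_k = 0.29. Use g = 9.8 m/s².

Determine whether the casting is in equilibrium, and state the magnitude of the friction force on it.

f ≈ 207 N

N = m g cos θ = 713 N.
Down-slope weight component: m g sin θ = 412 N.
μ_s N = 250 N.
412 > 250 N, so it slides; kinetic friction f = μ_k N = 0.29×713 = 207 N.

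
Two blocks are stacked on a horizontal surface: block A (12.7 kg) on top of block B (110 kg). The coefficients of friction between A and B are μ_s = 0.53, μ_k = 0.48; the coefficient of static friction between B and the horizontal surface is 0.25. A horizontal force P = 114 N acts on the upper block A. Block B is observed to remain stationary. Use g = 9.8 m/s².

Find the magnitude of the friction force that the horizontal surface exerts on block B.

f ≈ 59.7 N

The normal force B exerts on A is simply A's weight, N₁ = 124.5 N.
Maximum static friction on A from B: μ_s N₁ = 0.53×124.5 = 65.96 N.
P = 114 N exceeds that limit, so A slips over B and the interface friction becomes kinetic: f₁ = μ_k N₁ = 0.48×124.5 = 59.7 N.
By Newton's third law B feels 59.7 N forward from A. With B stationary, the floor's static friction on B balances it: f₂ = 59.7 N (well within μ_s(m_A+m_B)g = 300.6 N).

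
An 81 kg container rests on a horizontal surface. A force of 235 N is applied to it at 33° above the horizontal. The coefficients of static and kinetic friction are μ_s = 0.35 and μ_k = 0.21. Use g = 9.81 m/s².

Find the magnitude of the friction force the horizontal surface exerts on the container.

The vertical component of P reduces the normal force: N = m g − P sin α = 794.6 − 128 = 666.6 N.
For equilibrium, f = P cos α = 235×cos 33° = 197.1 N.
The static-friction limit is μ_s N = 233.3 N.
Since 197.1 N does not exceed the limit, the container stays at rest and f = 197 N.

f ≈ 197 N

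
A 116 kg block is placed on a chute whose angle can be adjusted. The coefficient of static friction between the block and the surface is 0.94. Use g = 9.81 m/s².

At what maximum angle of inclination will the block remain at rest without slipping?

θ_max ≈ 43.2°

At the slip threshold, m g sin θ = μ_s · m g cos θ, so tan θ = μ_s.
θ_max = arctan(0.94) = 43.2°.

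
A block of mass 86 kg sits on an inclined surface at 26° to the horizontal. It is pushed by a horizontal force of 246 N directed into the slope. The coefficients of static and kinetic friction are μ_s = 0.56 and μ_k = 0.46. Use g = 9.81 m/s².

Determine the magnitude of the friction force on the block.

f ≈ 149 N (up the incline)

Resolve perpendicular to the incline: N = m g cos θ + P sin θ = 86×9.81×cos 26° + 246×sin 26° = 866.1 N.
Parallel to the incline: P cos θ − m g sin θ = 221.1 − 369.8 = -148.7 N; the friction needed to balance this is 148.7 N acting up the slope.
The limit of static friction is μ_s N = 485 N.
Since 148.7 N is within the 485 N limit, the block stays put and friction is exactly 149 N.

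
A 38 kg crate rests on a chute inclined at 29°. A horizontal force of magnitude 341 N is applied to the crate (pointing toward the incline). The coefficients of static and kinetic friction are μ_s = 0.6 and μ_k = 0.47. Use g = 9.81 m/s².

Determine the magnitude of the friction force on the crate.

f ≈ 118 N (down the incline)

Resolve perpendicular to the incline: N = m g cos θ + P sin θ = 38×9.81×cos 29° + 341×sin 29° = 491.4 N.
Along the incline, the net driving force (taking up-slope positive) is P cos θ − m g sin θ = 298.2 − 180.7 = 117.5 N, so equilibrium requires friction f = -117.5 N (down-slope).
The limit of static friction is μ_s N = 294.8 N.
|f_req| = 117.5 ≤ 294.8 N → the crate is in equilibrium; friction equals the required value.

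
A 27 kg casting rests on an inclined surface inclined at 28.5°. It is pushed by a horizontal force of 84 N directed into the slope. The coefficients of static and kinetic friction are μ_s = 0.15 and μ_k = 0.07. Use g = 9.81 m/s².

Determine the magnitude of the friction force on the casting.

Resolve perpendicular to the incline: N = m g cos θ + P sin θ = 27×9.81×cos 28.5° + 84×sin 28.5° = 272.9 N.
Parallel to the incline: P cos θ − m g sin θ = 73.82 − 126.4 = -52.56 N; the friction needed to balance this is 52.56 N acting up the slope.
The limit of static friction is μ_s N = 40.93 N.
The required 52.56 N exceeds the static limit, so the casting slides down-slope and f = μ_k N = 0.07×272.9 = 19.1 N.

f ≈ 19.1 N (up the incline)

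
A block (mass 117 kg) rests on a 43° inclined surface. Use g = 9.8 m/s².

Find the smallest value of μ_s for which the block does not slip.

μ_s,min ≈ 0.933

At the slip threshold m g sin θ = μ_s m g cos θ, so μ_s,min = tan θ.
μ_s,min = tan 43° = 0.933.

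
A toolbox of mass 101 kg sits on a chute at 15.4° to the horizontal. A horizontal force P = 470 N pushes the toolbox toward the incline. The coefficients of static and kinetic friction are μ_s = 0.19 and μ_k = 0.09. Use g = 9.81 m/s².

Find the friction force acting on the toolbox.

f ≈ 190 N (down the incline)

The horizontal push has a component P sin θ into the surface, so N = m g cos θ + P sin θ = 955.2 + 124.8 = 1080 N.
Along the incline, the net driving force (taking up-slope positive) is P cos θ − m g sin θ = 453.1 − 263.1 = 190 N, so equilibrium requires friction f = -190 N (down-slope).
The limit of static friction is μ_s N = 205.2 N.
|f_req| = 190 ≤ 205.2 N → the toolbox is in equilibrium; friction equals the required value.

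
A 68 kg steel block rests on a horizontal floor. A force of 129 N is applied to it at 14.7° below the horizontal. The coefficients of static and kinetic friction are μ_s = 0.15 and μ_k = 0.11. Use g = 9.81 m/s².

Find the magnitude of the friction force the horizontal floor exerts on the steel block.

f ≈ 77 N

The vertical component of P adds to the normal force: N = m g + P sin α = 667.1 + 32.73 = 699.8 N.
For equilibrium, f = P cos α = 129×cos 14.7° = 124.8 N.
The static-friction limit is μ_s N = 105 N.
124.8 > 105 N → the steel block slides; f = μ_k N = 0.11×699.8 = 77 N.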